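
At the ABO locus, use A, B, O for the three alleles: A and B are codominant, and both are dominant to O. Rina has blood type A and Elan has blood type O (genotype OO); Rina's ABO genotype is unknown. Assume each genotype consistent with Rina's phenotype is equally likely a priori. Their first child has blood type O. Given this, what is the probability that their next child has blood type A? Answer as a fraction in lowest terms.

Possible genotypes: Rina ∈ {AA, AO}; Elan ∈ {OO}.
Weight each parental genotype pair by prior × P(type-O child):
  AO × OO: posterior weight 1; P(next child type A) = 1/2.
Weighted sum = 1/2.

1/2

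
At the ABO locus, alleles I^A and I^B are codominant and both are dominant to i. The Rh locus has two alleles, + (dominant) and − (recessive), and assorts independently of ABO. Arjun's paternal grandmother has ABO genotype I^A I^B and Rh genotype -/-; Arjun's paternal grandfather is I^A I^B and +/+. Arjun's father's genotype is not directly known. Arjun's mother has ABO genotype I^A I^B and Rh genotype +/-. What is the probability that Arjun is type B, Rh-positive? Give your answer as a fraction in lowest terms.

Arjun's father's ABO genotype from I^A I^B × I^A I^B: 1/4 I^A I^A, 1/2 I^A I^B, 1/4 I^B I^B.
Crossing each possibility with the mother I^A I^B and summing P(type B): 1/4·0 + 1/2·1/4 + 1/4·1/2 = 1/4.
Similarly for Rh via the father's Rh distribution: P(Rh+) = 3/4.
Independent loci: 1/4 × 3/4 = 3/16.

3/16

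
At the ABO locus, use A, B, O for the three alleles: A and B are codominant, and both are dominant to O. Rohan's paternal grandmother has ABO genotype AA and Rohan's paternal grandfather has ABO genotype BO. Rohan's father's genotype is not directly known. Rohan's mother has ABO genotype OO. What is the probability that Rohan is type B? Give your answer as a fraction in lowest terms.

Rohan's father's ABO genotype from AA × BO: 1/2 AB, 1/2 AO.
Crossing each possibility with the mother OO and summing P(type B): 1/2·1/2 + 1/2·0 = 1/4.

1/4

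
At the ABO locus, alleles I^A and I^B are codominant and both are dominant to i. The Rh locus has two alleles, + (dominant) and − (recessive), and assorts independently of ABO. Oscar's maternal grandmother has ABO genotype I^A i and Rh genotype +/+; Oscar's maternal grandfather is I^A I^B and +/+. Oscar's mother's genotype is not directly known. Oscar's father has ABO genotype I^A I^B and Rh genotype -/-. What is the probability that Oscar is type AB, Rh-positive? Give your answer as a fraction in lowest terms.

Oscar's mother's ABO genotype from I^A i × I^A I^B: 1/4 I^A I^A, 1/4 I^A I^B, 1/4 I^A i, 1/4 I^B i.
Crossing each possibility with the father I^A I^B and summing P(type AB): 1/4·1/2 + 1/4·1/2 + 1/4·1/4 + 1/4·1/4 = 3/8.
Similarly for Rh via the mother's Rh distribution: P(Rh+) = 1.
Independent loci: 3/8 × 1 = 3/8.

3/8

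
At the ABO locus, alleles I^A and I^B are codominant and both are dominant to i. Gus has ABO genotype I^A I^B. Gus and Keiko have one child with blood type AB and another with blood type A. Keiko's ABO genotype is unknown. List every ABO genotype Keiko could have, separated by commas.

I^A I^A, I^A I^B, I^A i, I^B i

For each candidate genotype of Keiko, check whether crossing it with I^A I^B can produce every observed child phenotype.
  I^A I^A → possible child types {A, AB} ✓
  I^A I^B → possible child types {A, B, AB} ✓
  I^A i → possible child types {A, B, AB} ✓
  I^B I^B → possible child types {B, AB} ✗
  I^B i → possible child types {A, B, AB} ✓
  i i → possible child types {A, B} ✗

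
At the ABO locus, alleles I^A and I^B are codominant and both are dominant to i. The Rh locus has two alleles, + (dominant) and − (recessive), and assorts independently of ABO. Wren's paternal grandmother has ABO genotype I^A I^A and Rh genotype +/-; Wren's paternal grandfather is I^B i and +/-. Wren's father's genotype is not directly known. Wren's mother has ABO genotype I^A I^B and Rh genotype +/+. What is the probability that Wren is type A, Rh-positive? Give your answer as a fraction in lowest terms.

Wren's father's ABO genotype from I^A I^A × I^B i: 1/2 I^A I^B, 1/2 I^A i.
Crossing each possibility with the mother I^A I^B and summing P(type A): 1/2·1/4 + 1/2·1/2 = 3/8.
Similarly for Rh via the father's Rh distribution: P(Rh+) = 1.
Independent loci: 3/8 × 1 = 3/8.

3/8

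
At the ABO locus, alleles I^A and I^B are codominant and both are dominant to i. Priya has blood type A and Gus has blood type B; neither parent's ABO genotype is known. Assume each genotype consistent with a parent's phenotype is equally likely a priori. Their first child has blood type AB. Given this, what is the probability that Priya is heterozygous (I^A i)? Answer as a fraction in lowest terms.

Possible genotypes: Priya ∈ {I^A I^A, I^A i}; Gus ∈ {I^B I^B, I^B i}.
Weight each parental genotype pair by prior × P(type-AB child):
  I^A I^A × I^B I^B: posterior weight 4/9.
  I^A I^A × I^B i: posterior weight 2/9.
  I^A i × I^B I^B: posterior weight 2/9.
  I^A i × I^B i: posterior weight 1/9.
Sum the posterior weight over pairs where Priya is I^A i: 1/3.

1/3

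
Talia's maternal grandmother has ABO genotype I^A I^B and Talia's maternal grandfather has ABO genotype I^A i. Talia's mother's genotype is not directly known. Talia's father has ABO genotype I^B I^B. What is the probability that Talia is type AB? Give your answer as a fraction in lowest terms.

Talia's mother's ABO genotype from I^A I^B × I^A i: 1/4 I^A I^A, 1/4 I^A I^B, 1/4 I^A i, 1/4 I^B i.
Crossing each possibility with the father I^B I^B and summing P(type AB): 1/4·1 + 1/4·1/2 + 1/4·1/2 + 1/4·0 = 1/2.

1/2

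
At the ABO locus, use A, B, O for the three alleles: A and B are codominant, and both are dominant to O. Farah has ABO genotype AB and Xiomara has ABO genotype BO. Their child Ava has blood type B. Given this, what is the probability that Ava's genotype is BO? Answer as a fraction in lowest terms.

1/2

Cross AB × BO → 1/4 AB, 1/4 AO, 1/4 BB, 1/4 BO.
Type-B genotypes among offspring: BB (1/4), BO (1/4); total 1/2.
P(BO | type B) = (1/4) / (1/2) = 1/2.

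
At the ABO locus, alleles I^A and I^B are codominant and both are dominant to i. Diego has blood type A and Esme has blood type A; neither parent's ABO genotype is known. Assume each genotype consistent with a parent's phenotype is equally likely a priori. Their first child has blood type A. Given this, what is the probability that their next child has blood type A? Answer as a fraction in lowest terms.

Possible genotypes: Diego ∈ {I^A I^A, I^A i}; Esme ∈ {I^A I^A, I^A i}.
Weight each parental genotype pair by prior × P(type-A child):
  I^A I^A × I^A I^A: posterior weight 4/15; P(next child type A) = 1.
  I^A I^A × I^A i: posterior weight 4/15; P(next child type A) = 1.
  I^A i × I^A I^A: posterior weight 4/15; P(next child type A) = 1.
  I^A i × I^A i: posterior weight 1/5; P(next child type A) = 3/4.
Weighted sum = 19/20.

19/20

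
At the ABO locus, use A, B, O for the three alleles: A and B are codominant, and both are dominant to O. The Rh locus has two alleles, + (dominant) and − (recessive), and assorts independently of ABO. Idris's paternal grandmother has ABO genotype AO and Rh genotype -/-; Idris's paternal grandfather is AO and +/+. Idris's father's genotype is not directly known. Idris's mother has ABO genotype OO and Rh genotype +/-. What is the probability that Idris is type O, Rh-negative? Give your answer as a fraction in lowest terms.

1/8

Idris's father's ABO genotype from AO × AO: 1/4 AA, 1/2 AO, 1/4 OO.
Crossing each possibility with the mother OO and summing P(type O): 1/4·0 + 1/2·1/2 + 1/4·1 = 1/2.
Similarly for Rh via the father's Rh distribution: P(Rh-) = 1/4.
Independent loci: 1/2 × 1/4 = 1/8.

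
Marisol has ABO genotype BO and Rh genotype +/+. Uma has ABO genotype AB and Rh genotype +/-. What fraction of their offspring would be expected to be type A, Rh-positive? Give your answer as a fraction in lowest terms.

ABO cross BO × AB → offspring phenotypes: 1/4 A, 1/2 B, 1/4 AB.
Rh cross +/+ × +/- → 1 Rh+.
Independent loci: P(type A, Rh-positive) = 1/4 × 1 = 1/4.

1/4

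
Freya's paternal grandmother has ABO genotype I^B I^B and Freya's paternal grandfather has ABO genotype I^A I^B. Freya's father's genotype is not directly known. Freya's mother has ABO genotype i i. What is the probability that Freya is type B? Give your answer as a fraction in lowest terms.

Freya's father's ABO genotype from I^B I^B × I^A I^B: 1/2 I^A I^B, 1/2 I^B I^B.
Crossing each possibility with the mother i i and summing P(type B): 1/2·1/2 + 1/2·1 = 3/4.

3/4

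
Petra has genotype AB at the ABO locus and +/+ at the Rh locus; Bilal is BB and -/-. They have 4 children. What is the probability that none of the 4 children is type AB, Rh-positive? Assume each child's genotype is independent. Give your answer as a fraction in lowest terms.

1/16

ABO cross AB × BB → 1/2 B, 1/2 AB.
Rh cross +/+ × -/- → 1 Rh+; so P(type AB, Rh-positive) = 1/2 × 1 = 1/2 per child.
P(not type AB, Rh-positive) = 1/2 for one child; (1/2)^4 = 1/16.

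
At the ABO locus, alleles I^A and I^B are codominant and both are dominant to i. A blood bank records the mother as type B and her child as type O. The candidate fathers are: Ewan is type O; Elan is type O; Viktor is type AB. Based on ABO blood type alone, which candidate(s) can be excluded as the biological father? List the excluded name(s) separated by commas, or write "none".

Viktor

A candidate is excluded only if no genotype consistent with his phenotype could produce a type O child with a type B mother.
Viktor (type AB): no genotype consistent with that phenotype can produce a type-O child with a type-B mother.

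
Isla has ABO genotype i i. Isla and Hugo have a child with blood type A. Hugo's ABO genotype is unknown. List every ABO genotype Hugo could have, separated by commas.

I^A I^A, I^A I^B, I^A i

For each candidate genotype of Hugo, check whether crossing it with i i can produce every observed child phenotype.
  I^A I^A → possible child types {A} ✓
  I^A I^B → possible child types {A, B} ✓
  I^A i → possible child types {O, A} ✓
  I^B I^B → possible child types {B} ✗
  I^B i → possible child types {O, B} ✗
  i i → possible child types {O} ✗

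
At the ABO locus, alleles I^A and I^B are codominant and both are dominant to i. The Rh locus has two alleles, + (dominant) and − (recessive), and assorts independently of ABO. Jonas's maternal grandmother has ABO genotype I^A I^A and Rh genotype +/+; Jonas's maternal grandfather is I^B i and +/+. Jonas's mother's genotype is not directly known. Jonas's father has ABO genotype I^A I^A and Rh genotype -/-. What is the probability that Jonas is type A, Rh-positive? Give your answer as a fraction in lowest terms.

Jonas's mother's ABO genotype from I^A I^A × I^B i: 1/2 I^A I^B, 1/2 I^A i.
Crossing each possibility with the father I^A I^A and summing P(type A): 1/2·1/2 + 1/2·1 = 3/4.
Similarly for Rh via the mother's Rh distribution: P(Rh+) = 1.
Independent loci: 3/4 × 1 = 3/4.

3/4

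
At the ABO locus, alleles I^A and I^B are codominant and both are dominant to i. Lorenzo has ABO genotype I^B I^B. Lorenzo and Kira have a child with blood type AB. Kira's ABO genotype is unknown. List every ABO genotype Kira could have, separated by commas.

For each candidate genotype of Kira, check whether crossing it with I^B I^B can produce every observed child phenotype.
  I^A I^A → possible child types {AB} ✓
  I^A I^B → possible child types {B, AB} ✓
  I^A i → possible child types {B, AB} ✓
  I^B I^B → possible child types {B} ✗
  I^B i → possible child types {B} ✗
  i i → possible child types {B} ✗

I^A I^A, I^A I^B, I^A i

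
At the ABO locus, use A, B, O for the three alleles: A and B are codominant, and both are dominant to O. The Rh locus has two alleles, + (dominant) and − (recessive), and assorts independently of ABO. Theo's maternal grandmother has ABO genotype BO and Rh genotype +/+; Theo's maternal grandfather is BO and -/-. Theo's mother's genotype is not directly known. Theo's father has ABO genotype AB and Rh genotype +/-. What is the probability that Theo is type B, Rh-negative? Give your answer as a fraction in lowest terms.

1/8

Theo's mother's ABO genotype from BO × BO: 1/4 BB, 1/2 BO, 1/4 OO.
Crossing each possibility with the father AB and summing P(type B): 1/4·1/2 + 1/2·1/2 + 1/4·1/2 = 1/2.
Similarly for Rh via the mother's Rh distribution: P(Rh-) = 1/4.
Independent loci: 1/2 × 1/4 = 1/8.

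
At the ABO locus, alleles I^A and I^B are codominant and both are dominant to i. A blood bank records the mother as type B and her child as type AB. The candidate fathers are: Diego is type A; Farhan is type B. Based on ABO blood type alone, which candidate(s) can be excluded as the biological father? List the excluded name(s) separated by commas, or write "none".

Farhan

A candidate is excluded only if no genotype consistent with his phenotype could produce a type AB child with a type B mother.
Farhan (type B): no genotype consistent with that phenotype can produce a type-AB child with a type-B mother.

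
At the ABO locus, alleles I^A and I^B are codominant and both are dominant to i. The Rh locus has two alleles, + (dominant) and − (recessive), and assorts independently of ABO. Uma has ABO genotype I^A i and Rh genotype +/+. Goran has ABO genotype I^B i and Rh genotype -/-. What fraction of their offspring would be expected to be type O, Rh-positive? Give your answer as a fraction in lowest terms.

ABO cross I^A i × I^B i → offspring phenotypes: 1/4 O, 1/4 A, 1/4 B, 1/4 AB.
Rh cross +/+ × -/- → 1 Rh+.
Independent loci: P(type O, Rh-positive) = 1/4 × 1 = 1/4.

1/4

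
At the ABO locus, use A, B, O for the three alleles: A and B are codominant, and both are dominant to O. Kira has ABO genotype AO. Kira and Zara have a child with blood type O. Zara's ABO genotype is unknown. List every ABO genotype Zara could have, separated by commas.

For each candidate genotype of Zara, check whether crossing it with AO can produce every observed child phenotype.
  AA → possible child types {A} ✗
  AB → possible child types {A, B, AB} ✗
  AO → possible child types {O, A} ✓
  BB → possible child types {B, AB} ✗
  BO → possible child types {O, A, B, AB} ✓
  OO → possible child types {O, A} ✓

AO, BO, OO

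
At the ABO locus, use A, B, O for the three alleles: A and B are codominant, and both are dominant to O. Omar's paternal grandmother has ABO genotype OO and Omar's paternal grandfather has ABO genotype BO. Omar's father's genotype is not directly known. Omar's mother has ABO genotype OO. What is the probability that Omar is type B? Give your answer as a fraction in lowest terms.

1/4

Omar's father's ABO genotype from OO × BO: 1/2 BO, 1/2 OO.
Crossing each possibility with the mother OO and summing P(type B): 1/2·1/2 + 1/2·0 = 1/4.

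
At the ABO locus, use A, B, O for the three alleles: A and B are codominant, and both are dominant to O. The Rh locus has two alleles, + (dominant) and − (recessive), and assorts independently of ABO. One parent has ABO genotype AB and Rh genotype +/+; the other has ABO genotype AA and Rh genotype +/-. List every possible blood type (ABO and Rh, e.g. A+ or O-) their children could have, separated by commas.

Gametes from AB × AA give offspring ABO genotypes AA, AB, i.e. phenotypes A, AB.
Rh cross +/+ × +/- → phenotypes Rh+.
Combining independently: A+, AB+.

A+, AB+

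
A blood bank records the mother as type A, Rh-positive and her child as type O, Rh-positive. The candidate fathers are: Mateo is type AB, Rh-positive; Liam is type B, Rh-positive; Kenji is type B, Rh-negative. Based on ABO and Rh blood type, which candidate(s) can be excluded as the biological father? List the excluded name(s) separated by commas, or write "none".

A candidate is excluded only if no genotype consistent with his phenotype could produce a type O, Rh-positive child with a type A, Rh-positive mother.
Mateo (type AB, Rh+): no genotype consistent with that phenotype can produce a type-O Rh+ child with a type-A mother.

Mateo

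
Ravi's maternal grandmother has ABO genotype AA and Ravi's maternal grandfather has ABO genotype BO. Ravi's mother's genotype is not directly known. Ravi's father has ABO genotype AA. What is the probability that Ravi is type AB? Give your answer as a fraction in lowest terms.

Ravi's mother's ABO genotype from AA × BO: 1/2 AB, 1/2 AO.
Crossing each possibility with the father AA and summing P(type AB): 1/2·1/2 + 1/2·0 = 1/4.

1/4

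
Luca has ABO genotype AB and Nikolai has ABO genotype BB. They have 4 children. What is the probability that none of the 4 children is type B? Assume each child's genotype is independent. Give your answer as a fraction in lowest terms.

1/16

ABO cross AB × BB → 1/2 B, 1/2 AB.
So P(type B) = 1/2 per child.
P(not type B) = 1/2 for one child; (1/2)^4 = 1/16.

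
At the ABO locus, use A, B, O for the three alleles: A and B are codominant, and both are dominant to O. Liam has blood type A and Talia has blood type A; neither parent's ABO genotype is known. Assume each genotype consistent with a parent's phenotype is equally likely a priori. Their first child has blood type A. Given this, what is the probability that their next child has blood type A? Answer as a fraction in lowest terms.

19/20

Possible genotypes: Liam ∈ {AA, AO}; Talia ∈ {AA, AO}.
Weight each parental genotype pair by prior × P(type-A child):
  AA × AA: posterior weight 4/15; P(next child type A) = 1.
  AA × AO: posterior weight 4/15; P(next child type A) = 1.
  AO × AA: posterior weight 4/15; P(next child type A) = 1.
  AO × AO: posterior weight 1/5; P(next child type A) = 3/4.
Weighted sum = 19/20.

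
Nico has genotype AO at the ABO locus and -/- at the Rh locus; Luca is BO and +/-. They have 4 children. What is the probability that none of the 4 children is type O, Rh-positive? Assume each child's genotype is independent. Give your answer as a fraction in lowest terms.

2401/4096

ABO cross AO × BO → 1/4 O, 1/4 A, 1/4 B, 1/4 AB.
Rh cross -/- × +/- → 1/2 Rh+, 1/2 Rh-; so P(type O, Rh-positive) = 1/4 × 1/2 = 1/8 per child.
P(not type O, Rh-positive) = 7/8 for one child; (7/8)^4 = 2401/4096.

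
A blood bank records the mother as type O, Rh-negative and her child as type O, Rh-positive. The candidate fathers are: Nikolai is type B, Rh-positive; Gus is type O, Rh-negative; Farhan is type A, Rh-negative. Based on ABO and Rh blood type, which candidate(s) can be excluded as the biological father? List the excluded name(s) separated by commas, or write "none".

Gus, Farhan

A candidate is excluded only if no genotype consistent with his phenotype could produce a type O, Rh-positive child with a type O, Rh-negative mother.
Gus (type O, Rh-): no genotype consistent with that phenotype can produce a type-O Rh+ child with a type-O mother.
Farhan (type A, Rh-): no genotype consistent with that phenotype can produce a type-O Rh+ child with a type-O mother.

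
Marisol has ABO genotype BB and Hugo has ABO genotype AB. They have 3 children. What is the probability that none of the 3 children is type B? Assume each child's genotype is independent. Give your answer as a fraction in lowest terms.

ABO cross BB × AB → 1/2 B, 1/2 AB.
So P(type B) = 1/2 per child.
P(not type B) = 1/2 for one child; (1/2)^3 = 1/8.

1/8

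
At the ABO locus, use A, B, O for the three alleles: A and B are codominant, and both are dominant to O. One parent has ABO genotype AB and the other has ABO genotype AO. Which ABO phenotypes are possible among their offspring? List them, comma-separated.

Gametes from AB × AO give offspring ABO genotypes AA, AB, AO, BO, i.e. phenotypes A, B, AB.

A, B, AB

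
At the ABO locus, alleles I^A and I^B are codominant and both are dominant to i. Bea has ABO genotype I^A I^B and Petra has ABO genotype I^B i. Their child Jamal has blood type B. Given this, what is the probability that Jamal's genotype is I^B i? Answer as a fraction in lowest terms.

Cross I^A I^B × I^B i → 1/4 I^A I^B, 1/4 I^A i, 1/4 I^B I^B, 1/4 I^B i.
Type-B genotypes among offspring: I^B I^B (1/4), I^B i (1/4); total 1/2.
P(I^B i | type B) = (1/4) / (1/2) = 1/2.

1/2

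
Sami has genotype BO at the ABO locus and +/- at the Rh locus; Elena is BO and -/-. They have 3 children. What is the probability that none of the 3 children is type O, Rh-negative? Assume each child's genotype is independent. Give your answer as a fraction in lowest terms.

ABO cross BO × BO → 1/4 O, 3/4 B.
Rh cross +/- × -/- → 1/2 Rh+, 1/2 Rh-; so P(type O, Rh-negative) = 1/4 × 1/2 = 1/8 per child.
P(not type O, Rh-negative) = 7/8 for one child; (7/8)^3 = 343/512.

343/512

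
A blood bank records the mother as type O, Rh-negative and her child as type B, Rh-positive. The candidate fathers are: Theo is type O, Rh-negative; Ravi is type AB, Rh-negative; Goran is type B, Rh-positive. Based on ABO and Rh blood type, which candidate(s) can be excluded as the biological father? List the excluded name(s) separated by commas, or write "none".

Theo, Ravi

A candidate is excluded only if no genotype consistent with his phenotype could produce a type B, Rh-positive child with a type O, Rh-negative mother.
Theo (type O, Rh-): no genotype consistent with that phenotype can produce a type-B Rh+ child with a type-O mother.
Ravi (type AB, Rh-): no genotype consistent with that phenotype can produce a type-B Rh+ child with a type-O mother.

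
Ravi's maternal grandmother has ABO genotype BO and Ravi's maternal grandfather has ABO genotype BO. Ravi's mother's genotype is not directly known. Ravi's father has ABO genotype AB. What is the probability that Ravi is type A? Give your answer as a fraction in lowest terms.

Ravi's mother's ABO genotype from BO × BO: 1/4 BB, 1/2 BO, 1/4 OO.
Crossing each possibility with the father AB and summing P(type A): 1/4·0 + 1/2·1/4 + 1/4·1/2 = 1/4.

1/4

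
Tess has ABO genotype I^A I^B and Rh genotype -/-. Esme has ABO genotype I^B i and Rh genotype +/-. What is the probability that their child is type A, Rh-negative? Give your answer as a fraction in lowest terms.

1/8

ABO cross I^A I^B × I^B i → offspring phenotypes: 1/4 A, 1/2 B, 1/4 AB.
Rh cross -/- × +/- → 1/2 Rh+, 1/2 Rh-.
Independent loci: P(type A, Rh-negative) = 1/4 × 1/2 = 1/8.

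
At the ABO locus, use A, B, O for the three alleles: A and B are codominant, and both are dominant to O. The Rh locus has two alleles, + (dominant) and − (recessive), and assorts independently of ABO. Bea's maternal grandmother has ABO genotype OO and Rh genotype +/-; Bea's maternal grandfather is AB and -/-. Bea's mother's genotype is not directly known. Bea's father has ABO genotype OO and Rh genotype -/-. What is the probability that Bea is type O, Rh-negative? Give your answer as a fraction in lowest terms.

3/8

Bea's mother's ABO genotype from OO × AB: 1/2 AO, 1/2 BO.
Crossing each possibility with the father OO and summing P(type O): 1/2·1/2 + 1/2·1/2 = 1/2.
Similarly for Rh via the mother's Rh distribution: P(Rh-) = 3/4.
Independent loci: 1/2 × 3/4 = 3/8.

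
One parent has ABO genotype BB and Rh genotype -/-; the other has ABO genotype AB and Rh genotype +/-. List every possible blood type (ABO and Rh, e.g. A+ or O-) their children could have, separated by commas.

Gametes from BB × AB give offspring ABO genotypes AB, BB, i.e. phenotypes B, AB.
Rh cross -/- × +/- → phenotypes Rh+, Rh-.
Combining independently: B+, B-, AB+, AB-.

B+, B-, AB+, AB-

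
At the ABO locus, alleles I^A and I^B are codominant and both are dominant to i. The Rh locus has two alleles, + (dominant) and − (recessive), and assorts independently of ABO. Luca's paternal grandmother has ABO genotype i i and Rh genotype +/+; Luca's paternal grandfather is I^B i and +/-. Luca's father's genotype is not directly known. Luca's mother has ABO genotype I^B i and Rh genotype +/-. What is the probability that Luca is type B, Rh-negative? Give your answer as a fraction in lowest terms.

Luca's father's ABO genotype from i i × I^B i: 1/2 I^B i, 1/2 i i.
Crossing each possibility with the mother I^B i and summing P(type B): 1/2·3/4 + 1/2·1/2 = 5/8.
Similarly for Rh via the father's Rh distribution: P(Rh-) = 1/8.
Independent loci: 5/8 × 1/8 = 5/64.

5/64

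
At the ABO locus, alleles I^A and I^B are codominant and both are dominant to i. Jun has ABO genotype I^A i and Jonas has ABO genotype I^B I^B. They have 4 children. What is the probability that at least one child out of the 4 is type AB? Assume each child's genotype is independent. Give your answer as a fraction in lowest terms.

ABO cross I^A i × I^B I^B → 1/2 B, 1/2 AB.
So P(type AB) = 1/2 per child.
P(none) = (1/2)^4 = 1/16; P(at least one) = 1 − 1/16 = 15/16.

15/16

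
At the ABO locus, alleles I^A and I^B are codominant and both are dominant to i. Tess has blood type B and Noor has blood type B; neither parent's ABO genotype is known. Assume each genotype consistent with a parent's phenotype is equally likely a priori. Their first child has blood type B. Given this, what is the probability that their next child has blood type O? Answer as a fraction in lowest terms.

1/20

Possible genotypes: Tess ∈ {I^B I^B, I^B i}; Noor ∈ {I^B I^B, I^B i}.
Weight each parental genotype pair by prior × P(type-B child):
  I^B I^B × I^B I^B: posterior weight 4/15; P(next child type O) = 0.
  I^B I^B × I^B i: posterior weight 4/15; P(next child type O) = 0.
  I^B i × I^B I^B: posterior weight 4/15; P(next child type O) = 0.
  I^B i × I^B i: posterior weight 1/5; P(next child type O) = 1/4.
Weighted sum = 1/20.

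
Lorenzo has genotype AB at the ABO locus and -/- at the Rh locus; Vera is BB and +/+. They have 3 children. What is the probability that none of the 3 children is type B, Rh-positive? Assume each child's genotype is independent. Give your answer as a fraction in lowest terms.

ABO cross AB × BB → 1/2 B, 1/2 AB.
Rh cross -/- × +/+ → 1 Rh+; so P(type B, Rh-positive) = 1/2 × 1 = 1/2 per child.
P(not type B, Rh-positive) = 1/2 for one child; (1/2)^3 = 1/8.

1/8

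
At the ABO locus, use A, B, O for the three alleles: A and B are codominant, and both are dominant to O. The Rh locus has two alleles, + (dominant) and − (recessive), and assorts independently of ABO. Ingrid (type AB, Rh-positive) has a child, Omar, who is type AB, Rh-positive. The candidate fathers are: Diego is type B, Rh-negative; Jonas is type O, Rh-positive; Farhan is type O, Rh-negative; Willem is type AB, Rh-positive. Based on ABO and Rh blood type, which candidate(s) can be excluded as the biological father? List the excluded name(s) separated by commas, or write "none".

A candidate is excluded only if no genotype consistent with his phenotype could produce a type AB, Rh-positive child with a type AB, Rh-positive mother.
Jonas (type O, Rh+): no genotype consistent with that phenotype can produce a type-AB Rh+ child with a type-AB mother.
Farhan (type O, Rh-): no genotype consistent with that phenotype can produce a type-AB Rh+ child with a type-AB mother.

Jonas, Farhan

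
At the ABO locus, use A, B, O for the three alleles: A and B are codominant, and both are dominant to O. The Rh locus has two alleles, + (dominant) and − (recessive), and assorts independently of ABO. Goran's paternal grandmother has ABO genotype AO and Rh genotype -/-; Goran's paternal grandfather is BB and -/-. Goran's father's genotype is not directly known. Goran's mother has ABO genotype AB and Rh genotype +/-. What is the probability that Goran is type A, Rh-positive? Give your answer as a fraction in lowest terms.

1/8

Goran's father's ABO genotype from AO × BB: 1/2 AB, 1/2 BO.
Crossing each possibility with the mother AB and summing P(type A): 1/2·1/4 + 1/2·1/4 = 1/4.
Similarly for Rh via the father's Rh distribution: P(Rh+) = 1/2.
Independent loci: 1/4 × 1/2 = 1/8.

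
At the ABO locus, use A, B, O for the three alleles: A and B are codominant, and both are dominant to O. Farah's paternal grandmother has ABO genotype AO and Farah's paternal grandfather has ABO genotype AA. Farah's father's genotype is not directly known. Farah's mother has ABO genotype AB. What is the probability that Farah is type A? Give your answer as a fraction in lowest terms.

1/2

Farah's father's ABO genotype from AO × AA: 1/2 AA, 1/2 AO.
Crossing each possibility with the mother AB and summing P(type A): 1/2·1/2 + 1/2·1/2 = 1/2.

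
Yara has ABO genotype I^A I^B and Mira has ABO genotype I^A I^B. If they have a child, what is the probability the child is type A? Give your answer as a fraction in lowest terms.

ABO cross I^A I^B × I^A I^B → offspring phenotypes: 1/4 A, 1/4 B, 1/2 AB.
So P(type A) = 1/4.

1/4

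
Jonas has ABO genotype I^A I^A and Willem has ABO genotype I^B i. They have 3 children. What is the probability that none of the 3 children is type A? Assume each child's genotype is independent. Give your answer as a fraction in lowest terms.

1/8

ABO cross I^A I^A × I^B i → 1/2 A, 1/2 AB.
So P(type A) = 1/2 per child.
P(not type A) = 1/2 for one child; (1/2)^3 = 1/8.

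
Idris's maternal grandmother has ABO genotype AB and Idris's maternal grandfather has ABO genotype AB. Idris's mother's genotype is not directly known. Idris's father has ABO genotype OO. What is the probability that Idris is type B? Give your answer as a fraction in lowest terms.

1/2

Idris's mother's ABO genotype from AB × AB: 1/4 AA, 1/2 AB, 1/4 BB.
Crossing each possibility with the father OO and summing P(type B): 1/4·0 + 1/2·1/2 + 1/4·1 = 1/2.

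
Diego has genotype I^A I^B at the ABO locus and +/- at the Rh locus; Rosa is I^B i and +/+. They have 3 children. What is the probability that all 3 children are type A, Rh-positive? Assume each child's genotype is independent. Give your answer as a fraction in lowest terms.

1/64

ABO cross I^A I^B × I^B i → 1/4 A, 1/2 B, 1/4 AB.
Rh cross +/- × +/+ → 1 Rh+; so P(type A, Rh-positive) = 1/4 × 1 = 1/4 per child.
All 3 independent: (1/4)^3 = 1/64.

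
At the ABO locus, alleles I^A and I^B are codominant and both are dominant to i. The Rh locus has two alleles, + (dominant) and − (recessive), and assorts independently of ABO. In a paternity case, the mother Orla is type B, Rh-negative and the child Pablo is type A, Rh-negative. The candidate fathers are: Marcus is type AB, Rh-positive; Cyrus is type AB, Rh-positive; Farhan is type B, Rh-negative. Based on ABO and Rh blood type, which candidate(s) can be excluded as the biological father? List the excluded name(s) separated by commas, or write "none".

A candidate is excluded only if no genotype consistent with his phenotype could produce a type A, Rh-negative child with a type B, Rh-negative mother.
Farhan (type B, Rh-): no genotype consistent with that phenotype can produce a type-A Rh- child with a type-B mother.

Farhan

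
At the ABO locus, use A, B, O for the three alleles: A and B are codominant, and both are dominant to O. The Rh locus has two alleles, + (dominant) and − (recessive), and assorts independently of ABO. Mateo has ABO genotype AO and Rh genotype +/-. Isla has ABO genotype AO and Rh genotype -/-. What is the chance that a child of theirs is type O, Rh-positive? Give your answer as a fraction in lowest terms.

1/8

ABO cross AO × AO → offspring phenotypes: 1/4 O, 3/4 A.
Rh cross +/- × -/- → 1/2 Rh+, 1/2 Rh-.
Independent loci: P(type O, Rh-positive) = 1/4 × 1/2 = 1/8.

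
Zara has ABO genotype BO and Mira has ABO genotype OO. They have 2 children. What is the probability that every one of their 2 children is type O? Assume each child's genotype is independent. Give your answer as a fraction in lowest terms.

ABO cross BO × OO → 1/2 O, 1/2 B.
So P(type O) = 1/2 per child.
All 2 independent: (1/2)^2 = 1/4.

1/4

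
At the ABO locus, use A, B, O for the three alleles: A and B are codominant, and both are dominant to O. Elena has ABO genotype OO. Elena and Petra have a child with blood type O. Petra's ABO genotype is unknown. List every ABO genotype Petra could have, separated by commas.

For each candidate genotype of Petra, check whether crossing it with OO can produce every observed child phenotype.
  AA → possible child types {A} ✗
  AB → possible child types {A, B} ✗
  AO → possible child types {O, A} ✓
  BB → possible child types {B} ✗
  BO → possible child types {O, B} ✓
  OO → possible child types {O} ✓

AO, BO, OO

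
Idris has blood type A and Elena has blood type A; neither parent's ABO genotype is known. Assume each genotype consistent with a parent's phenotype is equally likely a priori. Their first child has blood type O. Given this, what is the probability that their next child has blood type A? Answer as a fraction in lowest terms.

Possible genotypes: Idris ∈ {I^A I^A, I^A i}; Elena ∈ {I^A I^A, I^A i}.
Weight each parental genotype pair by prior × P(type-O child):
  I^A i × I^A i: posterior weight 1; P(next child type A) = 3/4.
Weighted sum = 3/4.

3/4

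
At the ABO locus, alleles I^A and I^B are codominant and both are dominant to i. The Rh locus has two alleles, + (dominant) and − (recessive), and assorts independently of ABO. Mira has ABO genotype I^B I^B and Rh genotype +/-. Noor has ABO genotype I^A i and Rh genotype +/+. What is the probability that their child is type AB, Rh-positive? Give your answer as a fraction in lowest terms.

1/2

ABO cross I^B I^B × I^A i → offspring phenotypes: 1/2 B, 1/2 AB.
Rh cross +/- × +/+ → 1 Rh+.
Independent loci: P(type AB, Rh-positive) = 1/2 × 1 = 1/2.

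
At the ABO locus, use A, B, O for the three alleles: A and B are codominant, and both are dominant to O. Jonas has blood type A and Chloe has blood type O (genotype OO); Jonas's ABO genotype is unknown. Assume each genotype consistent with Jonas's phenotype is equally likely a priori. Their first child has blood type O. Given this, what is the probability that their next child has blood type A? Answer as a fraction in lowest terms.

1/2

Possible genotypes: Jonas ∈ {AA, AO}; Chloe ∈ {OO}.
Weight each parental genotype pair by prior × P(type-O child):
  AO × OO: posterior weight 1; P(next child type A) = 1/2.
Weighted sum = 1/2.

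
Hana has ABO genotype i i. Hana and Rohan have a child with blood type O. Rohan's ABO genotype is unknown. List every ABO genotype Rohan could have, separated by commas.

I^A i, I^B i, i i

For each candidate genotype of Rohan, check whether crossing it with i i can produce every observed child phenotype.
  I^A I^A → possible child types {A} ✗
  I^A I^B → possible child types {A, B} ✗
  I^A i → possible child types {O, A} ✓
  I^B I^B → possible child types {B} ✗
  I^B i → possible child types {O, B} ✓
  i i → possible child types {O} ✓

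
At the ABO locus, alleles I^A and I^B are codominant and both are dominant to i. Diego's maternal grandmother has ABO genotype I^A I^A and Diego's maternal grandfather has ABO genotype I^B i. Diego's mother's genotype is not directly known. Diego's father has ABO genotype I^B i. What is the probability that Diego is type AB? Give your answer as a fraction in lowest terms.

1/4

Diego's mother's ABO genotype from I^A I^A × I^B i: 1/2 I^A I^B, 1/2 I^A i.
Crossing each possibility with the father I^B i and summing P(type AB): 1/2·1/4 + 1/2·1/4 = 1/4.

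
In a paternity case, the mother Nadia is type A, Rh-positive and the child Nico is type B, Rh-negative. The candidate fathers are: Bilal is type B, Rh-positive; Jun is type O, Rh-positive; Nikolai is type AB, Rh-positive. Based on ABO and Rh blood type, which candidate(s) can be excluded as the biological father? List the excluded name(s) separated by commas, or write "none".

A candidate is excluded only if no genotype consistent with his phenotype could produce a type B, Rh-negative child with a type A, Rh-positive mother.
Jun (type O, Rh+): no genotype consistent with that phenotype can produce a type-B Rh- child with a type-A mother.

Jun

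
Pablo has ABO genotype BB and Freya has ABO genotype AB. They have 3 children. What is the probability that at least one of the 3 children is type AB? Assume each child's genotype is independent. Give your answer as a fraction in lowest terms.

7/8

ABO cross BB × AB → 1/2 B, 1/2 AB.
So P(type AB) = 1/2 per child.
P(none) = (1/2)^3 = 1/8; P(at least one) = 1 − 1/8 = 7/8.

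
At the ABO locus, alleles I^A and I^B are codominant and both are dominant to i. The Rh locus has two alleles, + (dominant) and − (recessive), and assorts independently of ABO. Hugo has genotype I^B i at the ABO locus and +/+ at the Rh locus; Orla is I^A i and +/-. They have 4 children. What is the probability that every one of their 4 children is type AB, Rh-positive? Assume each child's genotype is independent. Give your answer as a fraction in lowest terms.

1/256

ABO cross I^B i × I^A i → 1/4 O, 1/4 A, 1/4 B, 1/4 AB.
Rh cross +/+ × +/- → 1 Rh+; so P(type AB, Rh-positive) = 1/4 × 1 = 1/4 per child.
All 4 independent: (1/4)^4 = 1/256.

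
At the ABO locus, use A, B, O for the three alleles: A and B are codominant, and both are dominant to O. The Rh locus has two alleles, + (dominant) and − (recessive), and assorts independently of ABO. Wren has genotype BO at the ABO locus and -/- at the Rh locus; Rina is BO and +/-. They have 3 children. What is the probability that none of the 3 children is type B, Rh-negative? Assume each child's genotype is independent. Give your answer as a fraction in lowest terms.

ABO cross BO × BO → 1/4 O, 3/4 B.
Rh cross -/- × +/- → 1/2 Rh+, 1/2 Rh-; so P(type B, Rh-negative) = 3/4 × 1/2 = 3/8 per child.
P(not type B, Rh-negative) = 5/8 for one child; (5/8)^3 = 125/512.

125/512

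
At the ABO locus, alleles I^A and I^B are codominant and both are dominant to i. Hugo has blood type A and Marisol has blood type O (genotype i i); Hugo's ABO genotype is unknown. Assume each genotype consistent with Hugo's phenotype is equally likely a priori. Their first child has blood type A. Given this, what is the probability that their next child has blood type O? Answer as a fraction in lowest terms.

Possible genotypes: Hugo ∈ {I^A I^A, I^A i}; Marisol ∈ {i i}.
Weight each parental genotype pair by prior × P(type-A child):
  I^A I^A × i i: posterior weight 2/3; P(next child type O) = 0.
  I^A i × i i: posterior weight 1/3; P(next child type O) = 1/2.
Weighted sum = 1/6.

1/6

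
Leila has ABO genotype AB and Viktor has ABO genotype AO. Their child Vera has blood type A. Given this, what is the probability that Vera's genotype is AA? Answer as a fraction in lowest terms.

1/2

Cross AB × AO → 1/4 AA, 1/4 AB, 1/4 AO, 1/4 BO.
Type-A genotypes among offspring: AA (1/4), AO (1/4); total 1/2.
P(AA | type A) = (1/4) / (1/2) = 1/2.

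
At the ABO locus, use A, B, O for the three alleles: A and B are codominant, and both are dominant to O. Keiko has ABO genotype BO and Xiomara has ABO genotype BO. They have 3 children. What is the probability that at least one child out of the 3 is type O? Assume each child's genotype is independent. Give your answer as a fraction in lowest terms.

37/64

ABO cross BO × BO → 1/4 O, 3/4 B.
So P(type O) = 1/4 per child.
P(none) = (3/4)^3 = 27/64; P(at least one) = 1 − 27/64 = 37/64.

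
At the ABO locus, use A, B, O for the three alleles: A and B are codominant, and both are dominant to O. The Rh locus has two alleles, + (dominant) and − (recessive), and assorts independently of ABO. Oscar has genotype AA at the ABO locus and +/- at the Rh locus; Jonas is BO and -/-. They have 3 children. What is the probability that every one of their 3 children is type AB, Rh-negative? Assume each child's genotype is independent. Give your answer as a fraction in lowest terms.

1/64

ABO cross AA × BO → 1/2 A, 1/2 AB.
Rh cross +/- × -/- → 1/2 Rh+, 1/2 Rh-; so P(type AB, Rh-negative) = 1/2 × 1/2 = 1/4 per child.
All 3 independent: (1/4)^3 = 1/64.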